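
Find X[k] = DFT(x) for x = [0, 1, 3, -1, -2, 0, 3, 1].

X[k] = Σ(n=0 to 7) x[n] · ω_8^(nk)
where ω_8 = e^(-2πi/8)

Computing each X[k]:
X[0] = 5
X[1] = 4.1213+0.7071i
X[2] = -8-1i
X[3] = -0.1213+0.7071i
X[4] = 3
X[5] = -0.1213-0.7071i
X[6] = -8+1i
X[7] = 4.1213-0.7071i

X = [5, 4.1213+0.7071i, -8-1i, -0.1213+0.7071i, 3, -0.1213-0.7071i, -8+1i, 4.1213-0.7071i]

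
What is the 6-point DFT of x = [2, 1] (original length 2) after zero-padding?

Original 2-point DFT: [3, 1]
Zero-padded 6-point DFT provides frequency interpolation.

DFT_6([x, 0, ...]) = [3, 2.5000-0.8660i, 1.5000-0.8660i, 1, 1.5000+0.8660i, 2.5000+0.8660i]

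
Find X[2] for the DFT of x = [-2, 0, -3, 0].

X[2] = Σ(n=0 to 3) x[n] · ω_4^(2n) where ω_4 = e^(-2πi/4)
= (-2)·ω_4^0 + (0)·ω_4^2 + (-3)·ω_4^4 + (0)·ω_4^6

X[2] = -5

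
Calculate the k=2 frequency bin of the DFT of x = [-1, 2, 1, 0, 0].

X[2] = Σ(n=0 to 4) x[n] · ω_5^(2n) where ω_5 = e^(-2πi/5)
= (-1)·ω_5^0 + (2)·ω_5^2 + (1)·ω_5^4 + (0)·ω_5^6 + (0)·ω_5^8

X[2] = -2.3090-0.2245i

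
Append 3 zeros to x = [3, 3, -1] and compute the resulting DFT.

Original 3-point DFT: [5, 2.0000-3.4641i, 2.0000+3.4641i]
Zero-padded 6-point DFT provides frequency interpolation.

DFT_6([x, 0, ...]) = [5, 5.0000-1.7321i, 2.0000-3.4641i, -1, 2.0000+3.4641i, 5.0000+1.7321i]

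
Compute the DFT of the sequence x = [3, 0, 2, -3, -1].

X[k] = Σ(n=0 to 4) x[n] · ω_5^(nk)
where ω_5 = e^(-2πi/5)

Computing each X[k]:
X[0] = 1
X[1] = 3.5000-3.8900i
X[2] = 3.5000+4.1675i
X[3] = 3.5000-4.1675i
X[4] = 3.5000+3.8900i

X = [1, 3.5000-3.8900i, 3.5000+4.1675i, 3.5000-4.1675i, 3.5000+3.8900i]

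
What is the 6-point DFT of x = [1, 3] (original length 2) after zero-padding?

Original 2-point DFT: [4, -2]
Zero-padded 6-point DFT provides frequency interpolation.

DFT_6([x, 0, ...]) = [4, 2.5000-2.5981i, -0.5000-2.5981i, -2, -0.5000+2.5981i, 2.5000+2.5981i]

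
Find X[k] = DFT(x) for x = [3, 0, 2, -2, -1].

X[k] = Σ(n=0 to 4) x[n] · ω_5^(nk)
where ω_5 = e^(-2πi/5)

Computing each X[k]:
X[0] = 2
X[1] = 2.6910-3.3022i
X[2] = 3.8090+3.2164i
X[3] = 3.8090-3.2164i
X[4] = 2.6910+3.3022i

X = [2, 2.6910-3.3022i, 3.8090+3.2164i, 3.8090-3.2164i, 2.6910+3.3022i]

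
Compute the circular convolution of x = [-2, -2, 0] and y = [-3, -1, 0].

(x ⊛ y)[n] = Σ(m=0 to 2) x[m] · y[(n-m) mod 3]

Computing each output sample:
(x ⊛ y)[0] = 6
(x ⊛ y)[1] = 8
(x ⊛ y)[2] = 2

x ⊛ y = [6, 8, 2]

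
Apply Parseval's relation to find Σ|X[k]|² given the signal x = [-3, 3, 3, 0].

Parseval: Σ|x[n]|² = (1/N)Σ|X[k]|², so Σ|X[k]|² = N·Σ|x[n]|² = 4·27.0000

Σ|X[k]|² = N·Σ|x[n]|² = 4·27.0000 = 108.0000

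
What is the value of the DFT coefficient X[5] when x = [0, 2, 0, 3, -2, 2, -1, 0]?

X[5] = Σ(n=0 to 7) x[n] · ω_8^(5n) where ω_8 = e^(-2πi/8)
= (0)·ω_8^0 + (2)·ω_8^5 + (0)·ω_8^10 + (3)·ω_8^15 + (-2)·ω_8^20 + (2)·ω_8^25 + (-1)·ω_8^30 + (0)·ω_8^35

X[5] = 4.1213+1.1213i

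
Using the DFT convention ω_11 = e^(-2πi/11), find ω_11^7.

ω_11^7 = e^(-2πi·7/11)
= cos(-2π·7/11) + i·sin(-2π·7/11)
= cos(-14π/11) + i·sin(-14π/11)

ω_11^7 = cos(-14π/11) + i·sin(-14π/11) = -0.6549+0.7557i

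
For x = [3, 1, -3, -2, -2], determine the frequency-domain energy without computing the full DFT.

Parseval: Σ|x[n]|² = (1/N)Σ|X[k]|², so Σ|X[k]|² = N·Σ|x[n]|² = 5·27.0000

Σ|X[k]|² = N·Σ|x[n]|² = 5·27.0000 = 135.0000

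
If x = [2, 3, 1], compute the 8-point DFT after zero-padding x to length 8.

Original 3-point DFT: [6, -1.7321i, 1.7321i]
Zero-padded 8-point DFT provides frequency interpolation.

DFT_8([x, 0, ...]) = [6, 4.1213-3.1213i, 1-3i, -0.1213-1.1213i, 0, -0.1213+1.1213i, 1+3i, 4.1213+3.1213i]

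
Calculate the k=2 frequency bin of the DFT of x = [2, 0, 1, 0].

X[2] = Σ(n=0 to 3) x[n] · ω_4^(2n) where ω_4 = e^(-2πi/4)
= (2)·ω_4^0 + (0)·ω_4^2 + (1)·ω_4^4 + (0)·ω_4^6

X[2] = 3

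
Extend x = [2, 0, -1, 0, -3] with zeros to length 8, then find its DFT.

Original 5-point DFT: [-2, 1.8820-2.2654i, 4.1180-2.7144i, 4.1180+2.7144i, 1.8820+2.2654i]
Zero-padded 8-point DFT provides frequency interpolation.

DFT_8([x, 0, ...]) = [-2, 5+1i, 0, 5-1i, -2, 5+1i, 0, 5-1i]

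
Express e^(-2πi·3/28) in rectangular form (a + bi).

ω_28^3 = e^(-2πi·3/28)
= cos(-2π·3/28) + i·sin(-2π·3/28)
= cos(-6π/28) + i·sin(-6π/28)

ω_28^3 = cos(-6π/28) + i·sin(-6π/28) = 0.7818-0.6235i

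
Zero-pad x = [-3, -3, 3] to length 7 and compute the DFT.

Original 3-point DFT: [-3, -3.0000+5.1962i, -3.0000-5.1962i]
Zero-padded 7-point DFT provides frequency interpolation.

DFT_7([x, 0, ...]) = [-3, -5.5380-0.5793i, -5.0353+4.2264i, 1.5734+3.6471i, 1.5734-3.6471i, -5.0353-4.2264i, -5.5380+0.5793i]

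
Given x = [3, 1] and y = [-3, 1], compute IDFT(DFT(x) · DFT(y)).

(x ⊛ y)[n] = Σ(m=0 to 1) x[m] · y[(n-m) mod 2]

Computing each output sample:
(x ⊛ y)[0] = -8
(x ⊛ y)[1] = 0

x ⊛ y = [-8, 0]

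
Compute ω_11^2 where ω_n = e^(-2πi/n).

ω_11^2 = e^(-2πi·2/11)
= cos(-2π·2/11) + i·sin(-2π·2/11)
= cos(-4π/11) + i·sin(-4π/11)

ω_11^2 = cos(-4π/11) + i·sin(-4π/11) = 0.4154-0.9096i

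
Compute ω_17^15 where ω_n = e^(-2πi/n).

ω_17^15 = e^(-2πi·15/17)
= cos(-2π·15/17) + i·sin(-2π·15/17)
= cos(-30π/17) + i·sin(-30π/17)

ω_17^15 = cos(-30π/17) + i·sin(-30π/17) = 0.7390+0.6737i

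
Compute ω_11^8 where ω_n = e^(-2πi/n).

ω_11^8 = e^(-2πi·8/11)
= cos(-2π·8/11) + i·sin(-2π·8/11)
= cos(-16π/11) + i·sin(-16π/11)

ω_11^8 = cos(-16π/11) + i·sin(-16π/11) = -0.1423+0.9898i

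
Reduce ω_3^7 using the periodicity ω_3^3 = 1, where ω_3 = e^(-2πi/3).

Since ω_3^3 = 1, powers reduce modulo 3.
7 mod 3 = 1
So ω_3^7 = ω_3^1 = e^(-2πi·1/3)

ω_3^7 = ω_3^1 = -0.5000-0.8660i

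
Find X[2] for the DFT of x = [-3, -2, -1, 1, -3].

X[2] = Σ(n=0 to 4) x[n] · ω_5^(2n) where ω_5 = e^(-2πi/5)
= (-3)·ω_5^0 + (-2)·ω_5^2 + (-1)·ω_5^4 + (1)·ω_5^6 + (-3)·ω_5^8

X[2] = 1.0451-2.4899i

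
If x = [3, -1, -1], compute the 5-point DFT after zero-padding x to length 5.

Original 3-point DFT: [1, 4, 4]
Zero-padded 5-point DFT provides frequency interpolation.

DFT_5([x, 0, ...]) = [1, 3.5000+1.5388i, 3.5000-0.3633i, 3.5000+0.3633i, 3.5000-1.5388i]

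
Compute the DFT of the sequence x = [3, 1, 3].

X[k] = Σ(n=0 to 2) x[n] · ω_3^(nk)
where ω_3 = e^(-2πi/3)

Computing each X[k]:
X[0] = 7
X[1] = 1.0000+1.7321i
X[2] = 1.0000-1.7321i

X = [7, 1.0000+1.7321i, 1.0000-1.7321i]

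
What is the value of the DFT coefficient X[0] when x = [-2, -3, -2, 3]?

X[0] = Σ(n=0 to 3) x[n] · ω_4^0 = Σ x[n]
= (-2) + (-3) + (-2) + (3)

X[0] = -4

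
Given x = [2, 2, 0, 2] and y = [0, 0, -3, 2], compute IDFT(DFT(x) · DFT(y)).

(x ⊛ y)[n] = Σ(m=0 to 3) x[m] · y[(n-m) mod 4]

Computing each output sample:
(x ⊛ y)[0] = 4
(x ⊛ y)[1] = -6
(x ⊛ y)[2] = -2
(x ⊛ y)[3] = -2

x ⊛ y = [4, -6, -2, -2]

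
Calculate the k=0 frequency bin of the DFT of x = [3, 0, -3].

X[0] = Σ(n=0 to 2) x[n] · ω_3^0 = Σ x[n]
= (3) + (0) + (-3)

X[0] = 0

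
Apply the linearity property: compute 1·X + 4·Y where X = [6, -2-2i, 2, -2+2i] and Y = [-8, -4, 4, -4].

By linearity: DFT(1x + 4y) = 1·DFT(x) + 4·DFT(y)
= 1·[6, -2-2i, 2, -2+2i] + 4·[-8, -4, 4, -4]

Computing element-wise:
Z[0] = 1·(6) + 4·(-8) = -26
Z[1] = 1·(-2-2i) + 4·(-4) = -18-2i
Z[2] = 1·(2) + 4·(4) = 18
Z[3] = 1·(-2+2i) + 4·(-4) = -18+2i

DFT(1x + 4y) = 1·X + 4·Y = [-26, -18-2i, 18, -18+2i]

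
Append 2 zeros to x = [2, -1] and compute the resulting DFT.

Original 2-point DFT: [1, 3]
Zero-padded 4-point DFT provides frequency interpolation.

DFT_4([x, 0, ...]) = [1, 2+1i, 3, 2-1i]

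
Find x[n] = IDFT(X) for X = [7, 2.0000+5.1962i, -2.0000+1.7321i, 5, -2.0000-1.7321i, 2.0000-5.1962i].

x[n] = (1/6) Σ(k=0 to 5) X[k] · e^(2πikn/6)

Computing each x[n]:
x[0] = 2
x[1] = -1
x[2] = 1
x[3] = -1
x[4] = 3
x[5] = 3

x = [2, -1, 1, -1, 3, 3]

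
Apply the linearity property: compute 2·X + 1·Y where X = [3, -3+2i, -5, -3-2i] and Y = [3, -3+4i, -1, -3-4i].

By linearity: DFT(2x + 1y) = 2·DFT(x) + 1·DFT(y)
= 2·[3, -3+2i, -5, -3-2i] + 1·[3, -3+4i, -1, -3-4i]

Computing element-wise:
Z[0] = 2·(3) + 1·(3) = 9
Z[1] = 2·(-3+2i) + 1·(-3+4i) = -9+8i
Z[2] = 2·(-5) + 1·(-1) = -11
Z[3] = 2·(-3-2i) + 1·(-3-4i) = -9-8i

DFT(2x + 1y) = 2·X + 1·Y = [9, -9+8i, -11, -9-8i]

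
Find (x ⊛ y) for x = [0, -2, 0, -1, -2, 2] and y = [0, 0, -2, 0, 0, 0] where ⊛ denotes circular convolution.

(x ⊛ y)[n] = Σ(m=0 to 5) x[m] · y[(n-m) mod 6]

Computing each output sample:
(x ⊛ y)[0] = 4
(x ⊛ y)[1] = -4
(x ⊛ y)[2] = 0
(x ⊛ y)[3] = 4
(x ⊛ y)[4] = 0
(x ⊛ y)[5] = 2

x ⊛ y = [4, -4, 0, 4, 0, 2]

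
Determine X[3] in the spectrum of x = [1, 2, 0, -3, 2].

X[3] = Σ(n=0 to 4) x[n] · ω_5^(3n) where ω_5 = e^(-2πi/5)
= (1)·ω_5^0 + (2)·ω_5^3 + (0)·ω_5^6 + (-3)·ω_5^9 + (2)·ω_5^12

X[3] = -3.1631-2.8532i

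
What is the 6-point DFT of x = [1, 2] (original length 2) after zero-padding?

Original 2-point DFT: [3, -1]
Zero-padded 6-point DFT provides frequency interpolation.

DFT_6([x, 0, ...]) = [3, 2.0000-1.7321i, -1.7321i, -1, 1.7321i, 2.0000+1.7321i]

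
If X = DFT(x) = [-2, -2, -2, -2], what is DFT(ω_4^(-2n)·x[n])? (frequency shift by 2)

Modulation property: DFT(ω_4^(-2n)·x[n]) = X[(k-2) mod 4], so circularly shift X by 2 positions.

X[k-2] = [-2, -2, -2, -2]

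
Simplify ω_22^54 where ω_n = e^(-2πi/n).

Since ω_22^22 = 1, powers reduce modulo 22.
54 mod 22 = 10
So ω_22^54 = ω_22^10 = e^(-2πi·10/22)

ω_22^54 = ω_22^10 = -0.9595-0.2817i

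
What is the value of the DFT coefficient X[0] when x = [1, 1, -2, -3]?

X[0] = Σ(n=0 to 3) x[n] · ω_4^0 = Σ x[n]
= (1) + (1) + (-2) + (-3)

X[0] = -3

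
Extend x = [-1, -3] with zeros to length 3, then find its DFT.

Original 2-point DFT: [-4, 2]
Zero-padded 3-point DFT provides frequency interpolation.

DFT_3([x, 0, ...]) = [-4, 0.5000+2.5981i, 0.5000-2.5981i]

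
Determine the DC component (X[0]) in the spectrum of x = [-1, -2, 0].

X[0] = Σ(n=0 to 2) x[n] · ω_3^0 = Σ x[n]
= (-1) + (-2) + (0)

X[0] = -3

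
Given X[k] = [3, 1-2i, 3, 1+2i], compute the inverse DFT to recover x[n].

x[n] = (1/4) Σ(k=0 to 3) X[k] · e^(2πikn/4)

Computing each x[n]:
x[0] = 2
x[1] = 1
x[2] = 1
x[3] = -1

x = [2, 1, 1, -1]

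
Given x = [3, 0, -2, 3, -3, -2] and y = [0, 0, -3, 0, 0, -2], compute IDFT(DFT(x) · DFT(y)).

(x ⊛ y)[n] = Σ(m=0 to 5) x[m] · y[(n-m) mod 6]

Computing each output sample:
(x ⊛ y)[0] = 9
(x ⊛ y)[1] = 10
(x ⊛ y)[2] = -15
(x ⊛ y)[3] = 6
(x ⊛ y)[4] = 10
(x ⊛ y)[5] = -15

x ⊛ y = [9, 10, -15, 6, 10, -15]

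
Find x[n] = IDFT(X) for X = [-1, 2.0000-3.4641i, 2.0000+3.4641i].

x[n] = (1/3) Σ(k=0 to 2) X[k] · e^(2πikn/3)

Computing each x[n]:
x[0] = 1
x[1] = 1
x[2] = -3

x = [1, 1, -3]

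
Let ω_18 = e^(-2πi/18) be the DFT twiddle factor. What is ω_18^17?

ω_18^17 = e^(-2πi·17/18)
= cos(-2π·17/18) + i·sin(-2π·17/18)
= cos(-34π/18) + i·sin(-34π/18)

ω_18^17 = cos(-34π/18) + i·sin(-34π/18) = 0.9397+0.3420i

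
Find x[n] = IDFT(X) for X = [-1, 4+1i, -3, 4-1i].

x[n] = (1/4) Σ(k=0 to 3) X[k] · e^(2πikn/4)

Computing each x[n]:
x[0] = 1
x[1] = 0
x[2] = -3
x[3] = 1

x = [1, 0, -3, 1]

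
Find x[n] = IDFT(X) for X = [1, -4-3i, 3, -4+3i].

x[n] = (1/4) Σ(k=0 to 3) X[k] · e^(2πikn/4)

Computing each x[n]:
x[0] = -1
x[1] = 1
x[2] = 3
x[3] = -2

x = [-1, 1, 3, -2]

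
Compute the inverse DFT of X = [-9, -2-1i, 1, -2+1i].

x[n] = (1/4) Σ(k=0 to 3) X[k] · e^(2πikn/4)

Computing each x[n]:
x[0] = -3
x[1] = -2
x[2] = -1
x[3] = -3

x = [-3, -2, -1, -3]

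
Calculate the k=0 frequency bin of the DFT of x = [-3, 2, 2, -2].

X[0] = Σ(n=0 to 3) x[n] · ω_4^0 = Σ x[n]
= (-3) + (2) + (2) + (-2)

X[0] = -1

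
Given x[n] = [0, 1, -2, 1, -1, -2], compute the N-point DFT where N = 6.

X[k] = Σ(n=0 to 5) x[n] · ω_6^(nk)
where ω_6 = e^(-2πi/6)

Computing each X[k]:
X[0] = -3
X[1] = -1.7321i
X[2] = 3.0000-3.4641i
X[3] = -3
X[4] = 3.0000+3.4641i
X[5] = 1.7321i

X = [-3, -1.7321i, 3.0000-3.4641i, -3, 3.0000+3.4641i, 1.7321i]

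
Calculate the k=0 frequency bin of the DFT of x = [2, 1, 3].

X[0] = Σ(n=0 to 2) x[n] · ω_3^0 = Σ x[n]
= (2) + (1) + (3)

X[0] = 6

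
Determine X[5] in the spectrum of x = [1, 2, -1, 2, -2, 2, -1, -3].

X[5] = Σ(n=0 to 7) x[n] · ω_8^(5n) where ω_8 = e^(-2πi/8)
= (1)·ω_8^0 + (2)·ω_8^5 + (-1)·ω_8^10 + (2)·ω_8^15 + (-2)·ω_8^20 + (2)·ω_8^25 + (-1)·ω_8^30 + (-3)·ω_8^35

X[5] = 6.5355+3.5355i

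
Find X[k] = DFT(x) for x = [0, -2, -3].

X[k] = Σ(n=0 to 2) x[n] · ω_3^(nk)
where ω_3 = e^(-2πi/3)

Computing each X[k]:
X[0] = -5
X[1] = 2.5000-0.8660i
X[2] = 2.5000+0.8660i

X = [-5, 2.5000-0.8660i, 2.5000+0.8660i]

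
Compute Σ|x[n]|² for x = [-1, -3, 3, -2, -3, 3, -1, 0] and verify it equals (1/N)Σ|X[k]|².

Time domain:
Σ|x[n]|² = |-1|² + |-3|² + |3|² + |-2|² + |-3|² + |3|² + |-1|² + |0|² = 42.0000

Frequency domain:
(1/8)Σ|X[k]|² = (1/8)(|-4|² + |-0.8284+1.6569i|² + |-6-2i|² + |4.8284+9.6569i|² + |0|² + |4.8284-9.6569i|² + |-6+2i|² + |-0.8284-1.6569i|²) = (1/8)·336.0000 = 42.0000

Both sides agree, confirming Parseval's theorem.

Σ|x[n]|² = (1/N)Σ|X[k]|² = 42.0000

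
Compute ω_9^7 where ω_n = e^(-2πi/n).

ω_9^7 = e^(-2πi·7/9)
= cos(-2π·7/9) + i·sin(-2π·7/9)
= cos(-14π/9) + i·sin(-14π/9)

ω_9^7 = cos(-14π/9) + i·sin(-14π/9) = 0.1736+0.9848i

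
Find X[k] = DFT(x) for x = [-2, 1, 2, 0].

X[k] = Σ(n=0 to 3) x[n] · ω_4^(nk)
where ω_4 = e^(-2πi/4)

Computing each X[k]:
X[0] = 1
X[1] = -4-1i
X[2] = -1
X[3] = -4+1i

X = [1, -4-1i, -1, -4+1i]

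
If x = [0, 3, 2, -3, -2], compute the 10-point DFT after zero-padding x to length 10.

Original 5-point DFT: [0, 1.1180-7.6942i, -1.1180+1.8164i, -1.1180-1.8164i, 1.1180+7.6942i]
Zero-padded 10-point DFT provides frequency interpolation.

DFT_10([x, 0, ...]) = [0, 5.5902+0.3633i, 1.1180-7.6942i, -5.5902-1.5388i, -1.1180+1.8164i, 0, -1.1180-1.8164i, -5.5902+1.5388i, 1.1180+7.6942i, 5.5902-0.3633i]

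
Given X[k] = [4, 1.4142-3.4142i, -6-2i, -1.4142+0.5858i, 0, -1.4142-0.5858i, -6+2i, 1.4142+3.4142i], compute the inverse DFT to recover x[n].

x[n] = (1/8) Σ(k=0 to 7) X[k] · e^(2πikn/8)

Computing each x[n]:
x[0] = -1
x[1] = 2
x[2] = 3
x[3] = 0
x[4] = -1
x[5] = 0
x[6] = 1
x[7] = 0

x = [-1, 2, 3, 0, -1, 0, 1, 0]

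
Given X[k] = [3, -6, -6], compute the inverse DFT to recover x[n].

x[n] = (1/3) Σ(k=0 to 2) X[k] · e^(2πikn/3)

Computing each x[n]:
x[0] = -3
x[1] = 3
x[2] = 3

x = [-3, 3, 3]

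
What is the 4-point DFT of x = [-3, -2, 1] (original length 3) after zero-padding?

Original 3-point DFT: [-4, -2.5000+2.5981i, -2.5000-2.5981i]
Zero-padded 4-point DFT provides frequency interpolation.

DFT_4([x, 0, ...]) = [-4, -4+2i, 0, -4-2i]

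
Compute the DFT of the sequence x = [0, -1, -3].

X[k] = Σ(n=0 to 2) x[n] · ω_3^(nk)
where ω_3 = e^(-2πi/3)

Computing each X[k]:
X[0] = -4
X[1] = 2.0000-1.7321i
X[2] = 2.0000+1.7321i

X = [-4, 2.0000-1.7321i, 2.0000+1.7321i]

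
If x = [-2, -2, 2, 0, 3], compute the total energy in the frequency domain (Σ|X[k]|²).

Parseval: Σ|x[n]|² = (1/N)Σ|X[k]|², so Σ|X[k]|² = N·Σ|x[n]|² = 5·21.0000

Σ|X[k]|² = N·Σ|x[n]|² = 5·21.0000 = 105.0000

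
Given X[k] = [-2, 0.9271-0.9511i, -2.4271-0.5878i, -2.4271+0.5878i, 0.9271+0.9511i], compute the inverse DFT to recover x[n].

x[n] = (1/5) Σ(k=0 to 4) X[k] · e^(2πikn/5)

Computing each x[n]:
x[0] = -1
x[1] = 1
x[2] = -1
x[3] = -1
x[4] = 0

x = [-1, 1, -1, -1, 0]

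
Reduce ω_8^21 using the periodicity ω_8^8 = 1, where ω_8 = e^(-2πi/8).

Since ω_8^8 = 1, powers reduce modulo 8.
21 mod 8 = 5
So ω_8^21 = ω_8^5 = e^(-2πi·5/8)

ω_8^21 = ω_8^5 = -0.7071+0.7071i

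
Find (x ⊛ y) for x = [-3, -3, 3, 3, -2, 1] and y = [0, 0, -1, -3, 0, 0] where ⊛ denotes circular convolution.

(x ⊛ y)[n] = Σ(m=0 to 5) x[m] · y[(n-m) mod 6]

Computing each output sample:
(x ⊛ y)[0] = -7
(x ⊛ y)[1] = 5
(x ⊛ y)[2] = 0
(x ⊛ y)[3] = 12
(x ⊛ y)[4] = 6
(x ⊛ y)[5] = -12

x ⊛ y = [-7, 5, 0, 12, 6, -12]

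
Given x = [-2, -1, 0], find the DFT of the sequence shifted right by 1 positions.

Time shift by 1: X_shifted[k] = ω_3^(1k) · X[k]
Shifted x = [0, -2, -1]

DFT(x[n-1]) = [-3, 1.5000+0.8660i, 1.5000-0.8660i]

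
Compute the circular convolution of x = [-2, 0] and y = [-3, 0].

(x ⊛ y)[n] = Σ(m=0 to 1) x[m] · y[(n-m) mod 2]

Computing each output sample:
(x ⊛ y)[0] = 6
(x ⊛ y)[1] = 0

x ⊛ y = [6, 0]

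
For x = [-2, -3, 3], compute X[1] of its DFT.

X[1] = Σ(n=0 to 2) x[n] · ω_3^(1n) where ω_3 = e^(-2πi/3)
= (-2)·ω_3^0 + (-3)·ω_3^1 + (3)·ω_3^2

X[1] = -2.0000+5.1962i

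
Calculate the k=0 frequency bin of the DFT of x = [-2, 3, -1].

X[0] = Σ(n=0 to 2) x[n] · ω_3^0 = Σ x[n]
= (-2) + (3) + (-1)

X[0] = 0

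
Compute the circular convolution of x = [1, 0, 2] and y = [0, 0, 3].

(x ⊛ y)[n] = Σ(m=0 to 2) x[m] · y[(n-m) mod 3]

Computing each output sample:
(x ⊛ y)[0] = 0
(x ⊛ y)[1] = 6
(x ⊛ y)[2] = 3

x ⊛ y = [0, 6, 3]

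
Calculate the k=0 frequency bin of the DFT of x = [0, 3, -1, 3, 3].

X[0] = Σ(n=0 to 4) x[n] · ω_5^0 = Σ x[n]
= (0) + (3) + (-1) + (3) + (3)

X[0] = 8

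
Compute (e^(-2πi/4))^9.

Since ω_4^4 = 1, powers reduce modulo 4.
9 mod 4 = 1
So ω_4^9 = ω_4^1 = e^(-2πi·1/4)

ω_4^9 = ω_4^1 = -1i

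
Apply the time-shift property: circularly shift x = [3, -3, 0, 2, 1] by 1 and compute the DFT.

Time shift by 1: X_shifted[k] = ω_5^(1k) · X[k]
Shifted x = [1, 3, -3, 0, 2]

DFT(x[n-1]) = [3, 4.9721+0.8123i, -3.9721-3.4410i, -3.9721+3.4410i, 4.9721-0.8123i]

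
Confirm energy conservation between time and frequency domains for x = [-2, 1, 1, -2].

Time domain:
Σ|x[n]|² = |-2|² + |1|² + |1|² + |-2|² = 10.0000

Frequency domain:
(1/4)Σ|X[k]|² = (1/4)(|-2|² + |-3-3i|² + |0|² + |-3+3i|²) = (1/4)·40.0000 = 10.0000

Both sides agree, confirming Parseval's theorem.

Σ|x[n]|² = (1/N)Σ|X[k]|² = 10.0000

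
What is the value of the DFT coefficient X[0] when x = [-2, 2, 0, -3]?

X[0] = Σ(n=0 to 3) x[n] · ω_4^0 = Σ x[n]
= (-2) + (2) + (0) + (-3)

X[0] = -3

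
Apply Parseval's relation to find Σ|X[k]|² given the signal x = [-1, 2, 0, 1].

Parseval: Σ|x[n]|² = (1/N)Σ|X[k]|², so Σ|X[k]|² = N·Σ|x[n]|² = 4·6.0000

Σ|X[k]|² = N·Σ|x[n]|² = 4·6.0000 = 24.0000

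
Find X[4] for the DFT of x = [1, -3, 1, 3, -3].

X[4] = Σ(n=0 to 4) x[n] · ω_5^(4n) where ω_5 = e^(-2πi/5)
= (1)·ω_5^0 + (-3)·ω_5^4 + (1)·ω_5^8 + (3)·ω_5^12 + (-3)·ω_5^16

X[4] = -4.0902-1.1756i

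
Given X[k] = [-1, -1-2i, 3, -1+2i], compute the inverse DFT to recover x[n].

x[n] = (1/4) Σ(k=0 to 3) X[k] · e^(2πikn/4)

Computing each x[n]:
x[0] = 0
x[1] = 0
x[2] = 1
x[3] = -2

x = [0, 0, 1, -2]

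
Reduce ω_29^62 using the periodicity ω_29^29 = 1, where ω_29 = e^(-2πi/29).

Since ω_29^29 = 1, powers reduce modulo 29.
62 mod 29 = 4
So ω_29^62 = ω_29^4 = e^(-2πi·4/29)

ω_29^62 = ω_29^4 = 0.6474-0.7622i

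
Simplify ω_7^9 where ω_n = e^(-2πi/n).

Since ω_7^7 = 1, powers reduce modulo 7.
9 mod 7 = 2
So ω_7^9 = ω_7^2 = e^(-2πi·2/7)

ω_7^9 = ω_7^2 = -0.2225-0.9749i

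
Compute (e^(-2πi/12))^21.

Since ω_12^12 = 1, powers reduce modulo 12.
21 mod 12 = 9
So ω_12^21 = ω_12^9 = e^(-2πi·9/12)

ω_12^21 = ω_12^9 = 1i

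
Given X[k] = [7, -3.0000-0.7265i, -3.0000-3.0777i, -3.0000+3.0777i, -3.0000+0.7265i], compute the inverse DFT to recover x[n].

x[n] = (1/5) Σ(k=0 to 4) X[k] · e^(2πikn/5)

Computing each x[n]:
x[0] = -1
x[1] = 3
x[2] = 1
x[3] = 3
x[4] = 1

x = [-1, 3, 1, 3, 1]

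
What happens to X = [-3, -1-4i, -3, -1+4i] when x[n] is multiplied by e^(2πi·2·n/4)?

Modulation property: DFT(ω_4^(-2n)·x[n]) = X[(k-2) mod 4], so circularly shift X by 2 positions.

X[k-2] = [-3, -1+4i, -3, -1-4i]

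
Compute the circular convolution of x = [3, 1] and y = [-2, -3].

(x ⊛ y)[n] = Σ(m=0 to 1) x[m] · y[(n-m) mod 2]

Computing each output sample:
(x ⊛ y)[0] = -9
(x ⊛ y)[1] = -11

x ⊛ y = [-9, -11]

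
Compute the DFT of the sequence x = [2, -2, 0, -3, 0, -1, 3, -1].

X[k] = Σ(n=0 to 7) x[n] · ω_8^(nk)
where ω_8 = e^(-2πi/8)

Computing each X[k]:
X[0] = -2
X[1] = 2.7071+5.1213i
X[2] = -1-1i
X[3] = 1.2929-0.8787i
X[4] = 12
X[5] = 1.2929+0.8787i
X[6] = -1+1i
X[7] = 2.7071-5.1213i

X = [-2, 2.7071+5.1213i, -1-1i, 1.2929-0.8787i, 12, 1.2929+0.8787i, -1+1i, 2.7071-5.1213i]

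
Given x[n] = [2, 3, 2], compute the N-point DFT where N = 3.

X[k] = Σ(n=0 to 2) x[n] · ω_3^(nk)
where ω_3 = e^(-2πi/3)

Computing each X[k]:
X[0] = 7
X[1] = -0.5000-0.8660i
X[2] = -0.5000+0.8660i

X = [7, -0.5000-0.8660i, -0.5000+0.8660i]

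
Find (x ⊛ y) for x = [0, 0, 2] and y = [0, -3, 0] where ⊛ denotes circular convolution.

(x ⊛ y)[n] = Σ(m=0 to 2) x[m] · y[(n-m) mod 3]

Computing each output sample:
(x ⊛ y)[0] = -6
(x ⊛ y)[1] = 0
(x ⊛ y)[2] = 0

x ⊛ y = [-6, 0, 0]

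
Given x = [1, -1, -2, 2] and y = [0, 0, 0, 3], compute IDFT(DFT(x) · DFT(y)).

(x ⊛ y)[n] = Σ(m=0 to 3) x[m] · y[(n-m) mod 4]

Computing each output sample:
(x ⊛ y)[0] = -3
(x ⊛ y)[1] = -6
(x ⊛ y)[2] = 6
(x ⊛ y)[3] = 3

x ⊛ y = [-3, -6, 6, 3]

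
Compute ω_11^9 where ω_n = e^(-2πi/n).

ω_11^9 = e^(-2πi·9/11)
= cos(-2π·9/11) + i·sin(-2π·9/11)
= cos(-18π/11) + i·sin(-18π/11)

ω_11^9 = cos(-18π/11) + i·sin(-18π/11) = 0.4154+0.9096i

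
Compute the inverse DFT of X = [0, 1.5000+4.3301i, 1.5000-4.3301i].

x[n] = (1/3) Σ(k=0 to 2) X[k] · e^(2πikn/3)

Computing each x[n]:
x[0] = 1
x[1] = -3
x[2] = 2

x = [1, -3, 2]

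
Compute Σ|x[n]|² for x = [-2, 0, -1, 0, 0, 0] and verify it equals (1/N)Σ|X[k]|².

Time domain:
Σ|x[n]|² = |-2|² + |0|² + |-1|² + |0|² + |0|² + |0|² = 5.0000

Frequency domain:
(1/6)Σ|X[k]|² = (1/6)(|-3|² + |-1.5000+0.8660i|² + |-1.5000-0.8660i|² + |-3|² + |-1.5000+0.8660i|² + |-1.5000-0.8660i|²) = (1/6)·30.0000 = 5.0000

Both sides agree, confirming Parseval's theorem.

Σ|x[n]|² = (1/N)Σ|X[k]|² = 5.0000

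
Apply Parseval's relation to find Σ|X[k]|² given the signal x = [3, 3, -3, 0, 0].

Parseval: Σ|x[n]|² = (1/N)Σ|X[k]|², so Σ|X[k]|² = N·Σ|x[n]|² = 5·27.0000

Σ|X[k]|² = N·Σ|x[n]|² = 5·27.0000 = 135.0000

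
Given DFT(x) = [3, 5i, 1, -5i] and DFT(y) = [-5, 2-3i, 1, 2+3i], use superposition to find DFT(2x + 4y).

By linearity: DFT(2x + 4y) = 2·DFT(x) + 4·DFT(y)
= 2·[3, 5i, 1, -5i] + 4·[-5, 2-3i, 1, 2+3i]

Computing element-wise:
Z[0] = 2·(3) + 4·(-5) = -14
Z[1] = 2·(5i) + 4·(2-3i) = 8-2i
Z[2] = 2·(1) + 4·(1) = 6
Z[3] = 2·(-5i) + 4·(2+3i) = 8+2i

DFT(2x + 4y) = 2·X + 4·Y = [-14, 8-2i, 6, 8+2i]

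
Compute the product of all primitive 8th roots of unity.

The primitive 8th roots of unity are ω_8^k for k coprime to 8: k ∈ {1, 3, 5, 7}
Their product equals the constant term of the cyclotomic polynomial Φ_8(x) up to sign.
For n ≥ 3, the product of all primitive nth roots of unity is 1. (For n=1 it is 1; for n=2 it is -1.)

1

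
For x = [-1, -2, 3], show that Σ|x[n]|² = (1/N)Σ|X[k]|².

Time domain:
Σ|x[n]|² = |-1|² + |-2|² + |3|² = 14.0000

Frequency domain:
(1/3)Σ|X[k]|² = (1/3)(|0|² + |-1.5000+4.3301i|² + |-1.5000-4.3301i|²) = (1/3)·42.0000 = 14.0000

Both sides agree, confirming Parseval's theorem.

Σ|x[n]|² = (1/N)Σ|X[k]|² = 14.0000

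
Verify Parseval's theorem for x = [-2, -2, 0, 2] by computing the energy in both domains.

Time domain:
Σ|x[n]|² = |-2|² + |-2|² + |0|² + |2|² = 12.0000

Frequency domain:
(1/4)Σ|X[k]|² = (1/4)(|-2|² + |-2+4i|² + |-2|² + |-2-4i|²) = (1/4)·48.0000 = 12.0000

Both sides agree, confirming Parseval's theorem.

Σ|x[n]|² = (1/N)Σ|X[k]|² = 12.0000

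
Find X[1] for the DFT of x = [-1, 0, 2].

X[1] = Σ(n=0 to 2) x[n] · ω_3^(1n) where ω_3 = e^(-2πi/3)
= (-1)·ω_3^0 + (0)·ω_3^1 + (2)·ω_3^2

X[1] = -2.0000+1.7321i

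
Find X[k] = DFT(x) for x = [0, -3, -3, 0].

X[k] = Σ(n=0 to 3) x[n] · ω_4^(nk)
where ω_4 = e^(-2πi/4)

Computing each X[k]:
X[0] = -6
X[1] = 3+3i
X[2] = 0
X[3] = 3-3i

X = [-6, 3+3i, 0, 3-3i]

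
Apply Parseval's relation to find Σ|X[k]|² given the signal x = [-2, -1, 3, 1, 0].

Parseval: Σ|x[n]|² = (1/N)Σ|X[k]|², so Σ|X[k]|² = N·Σ|x[n]|² = 5·15.0000

Σ|X[k]|² = N·Σ|x[n]|² = 5·15.0000 = 75.0000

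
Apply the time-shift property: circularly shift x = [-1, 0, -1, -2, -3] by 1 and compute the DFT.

Time shift by 1: X_shifted[k] = ω_5^(1k) · X[k]
Shifted x = [-3, -1, 0, -1, -2]

DFT(x[n-1]) = [-7, -3.1180-1.5388i, -0.8820+0.3633i, -0.8820-0.3633i, -3.1180+1.5388i]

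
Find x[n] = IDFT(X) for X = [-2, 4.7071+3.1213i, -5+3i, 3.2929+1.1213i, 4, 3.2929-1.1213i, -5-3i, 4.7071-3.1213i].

x[n] = (1/8) Σ(k=0 to 7) X[k] · e^(2πikn/8)

Computing each x[n]:
x[0] = 1
x[1] = -2
x[2] = 1
x[3] = -1
x[4] = -3
x[5] = -1
x[6] = 2
x[7] = 1

x = [1, -2, 1, -1, -3, -1, 2, 1]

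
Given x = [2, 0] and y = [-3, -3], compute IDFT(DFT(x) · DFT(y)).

(x ⊛ y)[n] = Σ(m=0 to 1) x[m] · y[(n-m) mod 2]

Computing each output sample:
(x ⊛ y)[0] = -6
(x ⊛ y)[1] = -6

x ⊛ y = [-6, -6]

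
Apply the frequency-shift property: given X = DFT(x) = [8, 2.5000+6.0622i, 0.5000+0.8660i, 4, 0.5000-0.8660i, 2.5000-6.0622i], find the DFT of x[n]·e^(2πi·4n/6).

Modulation property: DFT(ω_6^(-4n)·x[n]) = X[(k-4) mod 6], so circularly shift X by 4 positions.

X[k-4] = [0.5000+0.8660i, 4, 0.5000-0.8660i, 2.5000-6.0622i, 8, 2.5000+6.0622i]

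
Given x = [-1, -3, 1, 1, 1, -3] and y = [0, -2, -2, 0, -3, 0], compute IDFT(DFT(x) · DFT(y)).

(x ⊛ y)[n] = Σ(m=0 to 5) x[m] · y[(n-m) mod 6]

Computing each output sample:
(x ⊛ y)[0] = 1
(x ⊛ y)[1] = 5
(x ⊛ y)[2] = 5
(x ⊛ y)[3] = 13
(x ⊛ y)[4] = -1
(x ⊛ y)[5] = 5

x ⊛ y = [1, 5, 5, 13, -1, 5]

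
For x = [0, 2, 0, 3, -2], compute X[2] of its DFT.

X[2] = Σ(n=0 to 4) x[n] · ω_5^(2n) where ω_5 = e^(-2πi/5)
= (0)·ω_5^0 + (2)·ω_5^2 + (0)·ω_5^4 + (3)·ω_5^6 + (-2)·ω_5^8

X[2] = 0.9271-5.2043i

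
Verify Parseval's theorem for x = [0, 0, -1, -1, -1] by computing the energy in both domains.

Time domain:
Σ|x[n]|² = |0|² + |0|² + |-1|² + |-1|² + |-1|² = 3.0000

Frequency domain:
(1/5)Σ|X[k]|² = (1/5)(|-3|² + |1.3090-0.9511i|² + |0.1910-0.5878i|² + |0.1910+0.5878i|² + |1.3090+0.9511i|²) = (1/5)·15.0000 = 3.0000

Both sides agree, confirming Parseval's theorem.

Σ|x[n]|² = (1/N)Σ|X[k]|² = 3.0000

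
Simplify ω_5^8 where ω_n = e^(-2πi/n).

Since ω_5^5 = 1, powers reduce modulo 5.
8 mod 5 = 3
So ω_5^8 = ω_5^3 = e^(-2πi·3/5)

ω_5^8 = ω_5^3 = -0.8090+0.5878i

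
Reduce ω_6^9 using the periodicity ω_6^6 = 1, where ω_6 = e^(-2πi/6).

Since ω_6^6 = 1, powers reduce modulo 6.
9 mod 6 = 3
So ω_6^9 = ω_6^3 = e^(-2πi·3/6)

ω_6^9 = ω_6^3 = -1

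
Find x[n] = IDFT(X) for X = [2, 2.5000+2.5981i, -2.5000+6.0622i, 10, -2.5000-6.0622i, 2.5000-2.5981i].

x[n] = (1/6) Σ(k=0 to 5) X[k] · e^(2πikn/6)

Computing each x[n]:
x[0] = 2
x[1] = -3
x[2] = 3
x[3] = -3
x[4] = 1
x[5] = 2

x = [2, -3, 3, -3, 1, 2]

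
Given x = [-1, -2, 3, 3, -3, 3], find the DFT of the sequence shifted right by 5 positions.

Time shift by 5: X_shifted[k] = ω_6^(5k) · X[k]
Shifted x = [-2, 3, 3, -3, 3, -1]

DFT(x[n-5]) = [3, -1.0000-3.4641i, -9.0000-3.4641i, 5, -9.0000+3.4641i, -1.0000+3.4641i]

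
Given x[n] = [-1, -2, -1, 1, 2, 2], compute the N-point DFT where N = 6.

X[k] = Σ(n=0 to 5) x[n] · ω_6^(nk)
where ω_6 = e^(-2πi/6)

Computing each X[k]:
X[0] = 1
X[1] = -2.5000+6.0622i
X[2] = -0.5000+0.8660i
X[3] = -1
X[4] = -0.5000-0.8660i
X[5] = -2.5000-6.0622i

X = [1, -2.5000+6.0622i, -0.5000+0.8660i, -1, -0.5000-0.8660i, -2.5000-6.0622i]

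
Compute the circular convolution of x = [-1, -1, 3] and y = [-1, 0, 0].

(x ⊛ y)[n] = Σ(m=0 to 2) x[m] · y[(n-m) mod 3]

Computing each output sample:
(x ⊛ y)[0] = 1
(x ⊛ y)[1] = 1
(x ⊛ y)[2] = -3

x ⊛ y = [1, 1, -3]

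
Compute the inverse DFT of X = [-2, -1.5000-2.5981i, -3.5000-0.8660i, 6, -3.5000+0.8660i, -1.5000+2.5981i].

x[n] = (1/6) Σ(k=0 to 5) X[k] · e^(2πikn/6)

Computing each x[n]:
x[0] = -1
x[1] = 0
x[2] = 2
x[3] = -2
x[4] = 1
x[5] = -2

x = [-1, 0, 2, -2, 1, -2]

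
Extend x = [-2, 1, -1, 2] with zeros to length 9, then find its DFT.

Original 4-point DFT: [0, -1+1i, -6, -1-1i]
Zero-padded 9-point DFT provides frequency interpolation.

DFT_9([x, 0, ...]) = [0, -2.4076-1.3900i, -1.8867+1.0893i, -1.7321i, -4.7057-2.7169i, -4.7057+2.7169i, 1.7321i, -1.8867-1.0893i, -2.4076+1.3900i]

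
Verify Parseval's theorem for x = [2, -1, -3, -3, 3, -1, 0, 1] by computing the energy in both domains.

Time domain:
Σ|x[n]|² = |2|² + |-1|² + |-3|² + |-3|² + |3|² + |-1|² + |0|² + |1|² = 34.0000

Frequency domain:
(1/8)Σ|X[k]|² = (1/8)(|-2|² + |1.8284+5.8284i|² + |8|² + |-3.8284-0.1716i|² + |6|² + |-3.8284+0.1716i|² + |8|² + |1.8284-5.8284i|²) = (1/8)·272.0000 = 34.0000

Both sides agree, confirming Parseval's theorem.

Σ|x[n]|² = (1/N)Σ|X[k]|² = 34.0000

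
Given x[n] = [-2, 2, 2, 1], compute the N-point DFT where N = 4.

X[k] = Σ(n=0 to 3) x[n] · ω_4^(nk)
where ω_4 = e^(-2πi/4)

Computing each X[k]:
X[0] = 3
X[1] = -4-1i
X[2] = -3
X[3] = -4+1i

X = [3, -4-1i, -3, -4+1i]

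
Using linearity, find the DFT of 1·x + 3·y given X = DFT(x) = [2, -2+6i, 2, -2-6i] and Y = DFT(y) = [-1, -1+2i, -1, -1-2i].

By linearity: DFT(1x + 3y) = 1·DFT(x) + 3·DFT(y)
= 1·[2, -2+6i, 2, -2-6i] + 3·[-1, -1+2i, -1, -1-2i]

Computing element-wise:
Z[0] = 1·(2) + 3·(-1) = -1
Z[1] = 1·(-2+6i) + 3·(-1+2i) = -5+12i
Z[2] = 1·(2) + 3·(-1) = -1
Z[3] = 1·(-2-6i) + 3·(-1-2i) = -5-12i

DFT(1x + 3y) = 1·X + 3·Y = [-1, -5+12i, -1, -5-12i]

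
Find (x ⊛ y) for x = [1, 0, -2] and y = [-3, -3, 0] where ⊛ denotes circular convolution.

(x ⊛ y)[n] = Σ(m=0 to 2) x[m] · y[(n-m) mod 3]

Computing each output sample:
(x ⊛ y)[0] = 3
(x ⊛ y)[1] = -3
(x ⊛ y)[2] = 6

x ⊛ y = [3, -3, 6]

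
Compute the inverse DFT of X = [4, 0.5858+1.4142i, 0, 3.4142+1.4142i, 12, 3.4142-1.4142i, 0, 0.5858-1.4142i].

x[n] = (1/8) Σ(k=0 to 7) X[k] · e^(2πikn/8)

Computing each x[n]:
x[0] = 3
x[1] = -2
x[2] = 2
x[3] = -1
x[4] = 1
x[5] = 0
x[6] = 2
x[7] = -1

x = [3, -2, 2, -1, 1, 0, 2, -1]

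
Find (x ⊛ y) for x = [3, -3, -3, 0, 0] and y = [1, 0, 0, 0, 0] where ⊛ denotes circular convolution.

(x ⊛ y)[n] = Σ(m=0 to 4) x[m] · y[(n-m) mod 5]

Computing each output sample:
(x ⊛ y)[0] = 3
(x ⊛ y)[1] = -3
(x ⊛ y)[2] = -3
(x ⊛ y)[3] = 0
(x ⊛ y)[4] = 0

x ⊛ y = [3, -3, -3, 0, 0]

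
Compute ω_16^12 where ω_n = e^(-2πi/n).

ω_16^12 = e^(-2πi·12/16)
= cos(-2π·12/16) + i·sin(-2π·12/16)
= cos(-24π/16) + i·sin(-24π/16)

ω_16^12 = cos(-24π/16) + i·sin(-24π/16) = 1i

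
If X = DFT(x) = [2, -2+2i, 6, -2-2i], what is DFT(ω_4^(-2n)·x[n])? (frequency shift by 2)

Modulation property: DFT(ω_4^(-2n)·x[n]) = X[(k-2) mod 4], so circularly shift X by 2 positions.

X[k-2] = [6, -2-2i, 2, -2+2i]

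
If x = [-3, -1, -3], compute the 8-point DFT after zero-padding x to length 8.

Original 3-point DFT: [-7, -1.0000-1.7321i, -1.0000+1.7321i]
Zero-padded 8-point DFT provides frequency interpolation.

DFT_8([x, 0, ...]) = [-7, -3.7071+3.7071i, 1i, -2.2929-2.2929i, -5, -2.2929+2.2929i, -1i, -3.7071-3.7071i]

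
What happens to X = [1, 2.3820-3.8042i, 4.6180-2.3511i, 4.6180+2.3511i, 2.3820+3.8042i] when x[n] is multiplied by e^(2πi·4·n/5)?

Modulation property: DFT(ω_5^(-4n)·x[n]) = X[(k-4) mod 5], so circularly shift X by 4 positions.

X[k-4] = [2.3820-3.8042i, 4.6180-2.3511i, 4.6180+2.3511i, 2.3820+3.8042i, 1]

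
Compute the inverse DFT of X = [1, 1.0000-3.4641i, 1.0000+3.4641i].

x[n] = (1/3) Σ(k=0 to 2) X[k] · e^(2πikn/3)

Computing each x[n]:
x[0] = 1
x[1] = 2
x[2] = -2

x = [1, 2, -2]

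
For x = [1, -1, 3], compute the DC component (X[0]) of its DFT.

X[0] = Σ(n=0 to 2) x[n] · ω_3^0 = Σ x[n]
= (1) + (-1) + (3)

X[0] = 3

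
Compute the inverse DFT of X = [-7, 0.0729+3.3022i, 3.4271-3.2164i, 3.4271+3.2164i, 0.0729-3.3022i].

x[n] = (1/5) Σ(k=0 to 4) X[k] · e^(2πikn/5)

Computing each x[n]:
x[0] = 0
x[1] = -3
x[2] = -3
x[3] = 1
x[4] = -2

x = [0, -3, -3, 1, -2]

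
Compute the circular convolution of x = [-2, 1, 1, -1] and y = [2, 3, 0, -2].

(x ⊛ y)[n] = Σ(m=0 to 3) x[m] · y[(n-m) mod 4]

Computing each output sample:
(x ⊛ y)[0] = -9
(x ⊛ y)[1] = -6
(x ⊛ y)[2] = 7
(x ⊛ y)[3] = 5

x ⊛ y = [-9, -6, 7, 5]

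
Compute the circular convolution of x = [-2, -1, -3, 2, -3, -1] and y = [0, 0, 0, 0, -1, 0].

(x ⊛ y)[n] = Σ(m=0 to 5) x[m] · y[(n-m) mod 6]

Computing each output sample:
(x ⊛ y)[0] = 3
(x ⊛ y)[1] = -2
(x ⊛ y)[2] = 3
(x ⊛ y)[3] = 1
(x ⊛ y)[4] = 2
(x ⊛ y)[5] = 1

x ⊛ y = [3, -2, 3, 1, 2, 1]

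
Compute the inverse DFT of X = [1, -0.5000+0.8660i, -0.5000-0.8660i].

x[n] = (1/3) Σ(k=0 to 2) X[k] · e^(2πikn/3)

Computing each x[n]:
x[0] = 0
x[1] = 0
x[2] = 1

x = [0, 0, 1]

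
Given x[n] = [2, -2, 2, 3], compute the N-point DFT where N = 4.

X[k] = Σ(n=0 to 3) x[n] · ω_4^(nk)
where ω_4 = e^(-2πi/4)

Computing each X[k]:
X[0] = 5
X[1] = 5i
X[2] = 3
X[3] = -5i

X = [5, 5i, 3, -5i]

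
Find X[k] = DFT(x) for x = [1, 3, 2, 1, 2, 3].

X[k] = Σ(n=0 to 5) x[n] · ω_6^(nk)
where ω_6 = e^(-2πi/6)

Computing each X[k]:
X[0] = 12
X[1] = 1
X[2] = -3
X[3] = -2
X[4] = -3
X[5] = 1

X = [12, 1, -3, -2, -3, 1]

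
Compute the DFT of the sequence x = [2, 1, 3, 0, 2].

X[k] = Σ(n=0 to 4) x[n] · ω_5^(nk)
where ω_5 = e^(-2πi/5)

Computing each X[k]:
X[0] = 8
X[1] = 0.5000-0.8123i
X[2] = 0.5000+3.4410i
X[3] = 0.5000-3.4410i
X[4] = 0.5000+0.8123i

X = [8, 0.5000-0.8123i, 0.5000+3.4410i, 0.5000-3.4410i, 0.5000+0.8123i]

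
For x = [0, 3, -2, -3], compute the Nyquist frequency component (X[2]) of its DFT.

X[2] = Σ(n=0 to 3) x[n] · ω_4^(2n) where ω_4 = e^(-2πi/4)
= (0)·ω_4^0 + (3)·ω_4^2 + (-2)·ω_4^4 + (-3)·ω_4^6

X[2] = -2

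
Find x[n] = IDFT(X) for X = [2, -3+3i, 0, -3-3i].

x[n] = (1/4) Σ(k=0 to 3) X[k] · e^(2πikn/4)

Computing each x[n]:
x[0] = -1
x[1] = -1
x[2] = 2
x[3] = 2

x = [-1, -1, 2, 2]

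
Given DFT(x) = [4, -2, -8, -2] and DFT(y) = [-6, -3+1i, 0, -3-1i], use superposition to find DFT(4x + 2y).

By linearity: DFT(4x + 2y) = 4·DFT(x) + 2·DFT(y)
= 4·[4, -2, -8, -2] + 2·[-6, -3+1i, 0, -3-1i]

Computing element-wise:
Z[0] = 4·(4) + 2·(-6) = 4
Z[1] = 4·(-2) + 2·(-3+1i) = -14+2i
Z[2] = 4·(-8) + 2·(0) = -32
Z[3] = 4·(-2) + 2·(-3-1i) = -14-2i

DFT(4x + 2y) = 4·X + 2·Y = [4, -14+2i, -32, -14-2i]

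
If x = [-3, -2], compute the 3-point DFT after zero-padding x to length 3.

Original 2-point DFT: [-5, -1]
Zero-padded 3-point DFT provides frequency interpolation.

DFT_3([x, 0, ...]) = [-5, -2.0000+1.7321i, -2.0000-1.7321i]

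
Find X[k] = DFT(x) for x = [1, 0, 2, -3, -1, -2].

X[k] = Σ(n=0 to 5) x[n] · ω_6^(nk)
where ω_6 = e^(-2πi/6)

Computing each X[k]:
X[0] = -3
X[1] = 2.5000-4.3301i
X[2] = -1.5000+0.8660i
X[3] = 7
X[4] = -1.5000-0.8660i
X[5] = 2.5000+4.3301i

X = [-3, 2.5000-4.3301i, -1.5000+0.8660i, 7, -1.5000-0.8660i, 2.5000+4.3301i]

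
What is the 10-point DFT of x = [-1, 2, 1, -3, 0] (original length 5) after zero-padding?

Original 5-point DFT: [-1, 1.2361-4.2533i, -3.2361+2.6287i, -3.2361-2.6287i, 1.2361+4.2533i]
Zero-padded 10-point DFT provides frequency interpolation.

DFT_10([x, 0, ...]) = [-1, 1.8541+0.7265i, 1.2361-4.2533i, -4.8541-3.0777i, -3.2361+2.6287i, 1, -3.2361-2.6287i, -4.8541+3.0777i, 1.2361+4.2533i, 1.8541-0.7265i]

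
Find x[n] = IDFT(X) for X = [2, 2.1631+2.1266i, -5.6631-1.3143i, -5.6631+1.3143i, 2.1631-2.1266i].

x[n] = (1/5) Σ(k=0 to 4) X[k] · e^(2πikn/5)

Computing each x[n]:
x[0] = -1
x[1] = 2
x[2] = -2
x[3] = 0
x[4] = 3

x = [-1, 2, -2, 0, 3]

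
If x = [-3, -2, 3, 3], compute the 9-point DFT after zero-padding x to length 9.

Original 4-point DFT: [1, -6+5i, -1, -6-5i]
Zero-padded 9-point DFT provides frequency interpolation.

DFT_9([x, 0, ...]) = [1, -5.5111-4.2669i, -7.6664+3.5416i, -0.5000+4.3301i, -0.3225+0.0143i, -0.3225-0.0143i, -0.5000-4.3301i, -7.6664-3.5416i, -5.5111+4.2669i]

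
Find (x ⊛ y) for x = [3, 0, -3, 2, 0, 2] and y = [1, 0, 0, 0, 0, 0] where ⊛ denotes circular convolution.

(x ⊛ y)[n] = Σ(m=0 to 5) x[m] · y[(n-m) mod 6]

Computing each output sample:
(x ⊛ y)[0] = 3
(x ⊛ y)[1] = 0
(x ⊛ y)[2] = -3
(x ⊛ y)[3] = 2
(x ⊛ y)[4] = 0
(x ⊛ y)[5] = 2

x ⊛ y = [3, 0, -3, 2, 0, 2]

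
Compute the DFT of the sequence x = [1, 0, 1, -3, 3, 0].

X[k] = Σ(n=0 to 5) x[n] · ω_6^(nk)
where ω_6 = e^(-2πi/6)

Computing each X[k]:
X[0] = 2
X[1] = 2.0000+1.7321i
X[2] = -4.0000-1.7321i
X[3] = 8
X[4] = -4.0000+1.7321i
X[5] = 2.0000-1.7321i

X = [2, 2.0000+1.7321i, -4.0000-1.7321i, 8, -4.0000+1.7321i, 2.0000-1.7321i]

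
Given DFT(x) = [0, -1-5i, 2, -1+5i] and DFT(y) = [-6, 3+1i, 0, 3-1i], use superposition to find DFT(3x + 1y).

By linearity: DFT(3x + 1y) = 3·DFT(x) + 1·DFT(y)
= 3·[0, -1-5i, 2, -1+5i] + 1·[-6, 3+1i, 0, 3-1i]

Computing element-wise:
Z[0] = 3·(0) + 1·(-6) = -6
Z[1] = 3·(-1-5i) + 1·(3+1i) = -14i
Z[2] = 3·(2) + 1·(0) = 6
Z[3] = 3·(-1+5i) + 1·(3-1i) = 14i

DFT(3x + 1y) = 3·X + 1·Y = [-6, -14i, 6, 14i]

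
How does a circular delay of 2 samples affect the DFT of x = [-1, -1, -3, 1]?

Time shift by 2: X_shifted[k] = ω_4^(2k) · X[k]
Shifted x = [-3, 1, -1, -1]

DFT(x[n-2]) = [-4, -2-2i, -4, -2+2i]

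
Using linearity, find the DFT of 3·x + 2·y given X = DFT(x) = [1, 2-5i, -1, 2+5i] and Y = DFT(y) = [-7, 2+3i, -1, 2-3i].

By linearity: DFT(3x + 2y) = 3·DFT(x) + 2·DFT(y)
= 3·[1, 2-5i, -1, 2+5i] + 2·[-7, 2+3i, -1, 2-3i]

Computing element-wise:
Z[0] = 3·(1) + 2·(-7) = -11
Z[1] = 3·(2-5i) + 2·(2+3i) = 10-9i
Z[2] = 3·(-1) + 2·(-1) = -5
Z[3] = 3·(2+5i) + 2·(2-3i) = 10+9i

DFT(3x + 2y) = 3·X + 2·Y = [-11, 10-9i, -5, 10+9i]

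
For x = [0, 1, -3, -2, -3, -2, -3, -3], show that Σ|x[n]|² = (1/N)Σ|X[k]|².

Time domain:
Σ|x[n]|² = |0|² + |1|² + |-3|² + |-2|² + |-3|² + |-2|² + |-3|² + |-3|² = 45.0000

Frequency domain:
(1/8)Σ|X[k]|² = (1/8)(|-15|² + |4.4142-2.8284i|² + |3-4i|² + |1.5858-2.8284i|² + |-3|² + |1.5858+2.8284i|² + |3+4i|² + |4.4142+2.8284i|²) = (1/8)·360.0000 = 45.0000

Both sides agree, confirming Parseval's theorem.

Σ|x[n]|² = (1/N)Σ|X[k]|² = 45.0000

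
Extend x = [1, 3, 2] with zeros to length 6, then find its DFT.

Original 3-point DFT: [6, -1.5000-0.8660i, -1.5000+0.8660i]
Zero-padded 6-point DFT provides frequency interpolation.

DFT_6([x, 0, ...]) = [6, 1.5000-4.3301i, -1.5000-0.8660i, 0, -1.5000+0.8660i, 1.5000+4.3301i]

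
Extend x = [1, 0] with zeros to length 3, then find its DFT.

Original 2-point DFT: [1, 1]
Zero-padded 3-point DFT provides frequency interpolation.

DFT_3([x, 0, ...]) = [1, 1, 1]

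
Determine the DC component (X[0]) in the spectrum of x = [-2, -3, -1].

X[0] = Σ(n=0 to 2) x[n] · ω_3^0 = Σ x[n]
= (-2) + (-3) + (-1)

X[0] = -6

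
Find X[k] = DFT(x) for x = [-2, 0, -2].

X[k] = Σ(n=0 to 2) x[n] · ω_3^(nk)
where ω_3 = e^(-2πi/3)

Computing each X[k]:
X[0] = -4
X[1] = -1.0000-1.7321i
X[2] = -1.0000+1.7321i

X = [-4, -1.0000-1.7321i, -1.0000+1.7321i]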